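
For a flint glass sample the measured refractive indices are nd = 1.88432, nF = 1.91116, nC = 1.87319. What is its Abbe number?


Abbe number formula: Vd = (nd - 1) / (nF - nC)
  nd - 1 = 1.88432 - 1 = 0.88432
  nF - nC = 1.91116 - 1.87319 = 0.03797
  Vd = 0.88432 / 0.03797 = 23.29

23.29


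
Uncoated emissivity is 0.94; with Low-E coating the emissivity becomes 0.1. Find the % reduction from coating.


Percentage reduction = (1 - coated/uncoated) * 100
  Ratio = 0.1 / 0.94 = 0.1064
  Reduction = (1 - 0.1064) * 100 = 89.4%

89.4%


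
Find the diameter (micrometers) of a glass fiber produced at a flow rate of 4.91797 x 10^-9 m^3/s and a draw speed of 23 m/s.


Cross-sectional area from continuity:
  A = Q / v = 4.91797 x 10^-9 / 23 = 2.138248 x 10^-10 m^2
Diameter from circular cross-section:
  d = sqrt(4A / pi) * 10^6 (m -> um)
  d = sqrt(4 * 2.138248 x 10^-10 / pi) * 10^6 = 16.5 um

16.5 um


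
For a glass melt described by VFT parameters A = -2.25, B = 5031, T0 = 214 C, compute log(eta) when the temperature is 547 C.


VFT equation: log(eta) = A + B / (T - T0)
  T - T0 = 547 - 214 = 333
  B / (T - T0) = 5031 / 333 = 15.108
  log(eta) = -2.25 + 15.108 = 12.858

12.858


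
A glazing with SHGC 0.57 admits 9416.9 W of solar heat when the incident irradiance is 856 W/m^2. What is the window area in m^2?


Rearrange Q = Area * SHGC * Irradiance:
  Area = Q / (SHGC * Irradiance)
  Area = 9416.9 / (0.57 * 856) = 19.3 m^2

19.3 m^2


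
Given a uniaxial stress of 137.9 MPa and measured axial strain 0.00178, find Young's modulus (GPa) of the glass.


Young's modulus: E = stress / strain
  E = 137.9 MPa / 0.00178 = 77471.91 MPa
Convert to GPa: 77471.91 / 1000 = 77.47 GPa

77.47 GPa


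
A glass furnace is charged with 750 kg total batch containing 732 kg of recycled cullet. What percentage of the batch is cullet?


Cullet ratio = (cullet mass / total batch mass) * 100
  Ratio = 732 / 750 * 100 = 97.6%

97.6%


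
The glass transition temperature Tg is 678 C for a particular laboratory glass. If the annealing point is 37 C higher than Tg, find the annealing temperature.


The annealing temperature is Tg plus the offset:
  T_anneal = 678 + 37 = 715 C

715 C


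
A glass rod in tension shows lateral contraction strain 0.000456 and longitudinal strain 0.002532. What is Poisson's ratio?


Poisson's ratio: nu = lateral strain / axial strain
  nu = 0.000456 / 0.002532 = 0.1801

0.1801


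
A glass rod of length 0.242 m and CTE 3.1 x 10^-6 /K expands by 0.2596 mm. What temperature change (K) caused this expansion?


Rearrange dL = alpha * L0 * dT for dT:
  dT = dL / (alpha * L0)
  dL (m) = 0.2596 / 1000 = 0.0002596
  dT = 0.0002596 / ((3.1 x 10^-6) * 0.242) = 346.0 K

346.0 K


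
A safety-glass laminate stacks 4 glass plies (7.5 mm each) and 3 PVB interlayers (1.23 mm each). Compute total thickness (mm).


Total thickness = glass contribution + PVB contribution
  Glass: 4 * 7.5 = 30.0 mm
  PVB: 3 * 1.23 = 3.69 mm
  Total = 30.0 + 3.69 = 33.69 mm

33.69 mm


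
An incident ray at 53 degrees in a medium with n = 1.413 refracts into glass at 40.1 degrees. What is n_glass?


Apply Snell's law: n1 * sin(theta1) = n2 * sin(theta2)
  n2 = n1 * sin(theta1) / sin(theta2)
  sin(53) = 0.798636
  sin(40.1) = 0.644124
  n2 = 1.413 * 0.798636 / 0.644124 = 1.7519

1.7519


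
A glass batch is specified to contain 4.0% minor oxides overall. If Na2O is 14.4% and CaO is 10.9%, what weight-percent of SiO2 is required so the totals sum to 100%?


Known pieces sum to 100%:
  SiO2 = 100 - (others + Na2O + CaO)
  SiO2 = 100 - (4.0 + 14.4 + 10.9) = 70.7%

70.7%


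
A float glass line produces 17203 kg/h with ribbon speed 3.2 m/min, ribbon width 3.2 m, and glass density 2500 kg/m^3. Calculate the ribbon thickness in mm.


Ribbon cross-section from mass balance:
  Volume rate = throughput / density = 17203 / 2500 = 6.8812 m^3/h
  thickness = volume rate / (speed * 60 * width), i.e.
  thickness = throughput / (60 * speed * width * density) * 1000
  thickness = 17203 / (60 * 3.2 * 3.2 * 2500) * 1000 = 11.2 mm

11.2 mm


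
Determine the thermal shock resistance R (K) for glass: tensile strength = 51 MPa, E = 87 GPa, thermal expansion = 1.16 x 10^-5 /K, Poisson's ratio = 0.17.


Thermal shock resistance: R = sigma * (1 - nu) / (E * alpha)
  Numerator = 51 * (1 - 0.17) = 42.33
  Denominator = 87 * 1000 * (1.16 x 10^-5) = 1.0092
  R = 42.33 / 1.0092 = 41.9 K

41.9 K


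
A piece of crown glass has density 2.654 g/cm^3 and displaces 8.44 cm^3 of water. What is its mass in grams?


Rearrange rho = m / V:
  m = rho * V
  m = 2.654 * 8.44 = 22.4 g

22.4 g


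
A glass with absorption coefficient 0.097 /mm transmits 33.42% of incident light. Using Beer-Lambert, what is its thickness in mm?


Rearrange T = exp(-alpha * thickness):
  thickness = -ln(T) / alpha
  T = 33.42/100 = 0.3342
  ln(T) = -1.09602
  -ln(T) = 1.09602
  thickness = 1.09602 / 0.097 = 11.3 mm

11.3 mm


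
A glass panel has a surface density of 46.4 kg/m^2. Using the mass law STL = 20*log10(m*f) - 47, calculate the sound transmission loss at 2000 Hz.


Mass law: STL = 20 * log10(m * f) - 47
  m * f = 46.4 * 2000 = 92800
  log10(92800) = 4.96755
  STL = 20 * 4.96755 - 47 = 99.351 - 47 = 52.4 dB

52.4 dB


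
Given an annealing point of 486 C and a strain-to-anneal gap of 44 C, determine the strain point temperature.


Strain point = annealing point - difference:
  T_strain = 486 - 44 = 442 C

442 C


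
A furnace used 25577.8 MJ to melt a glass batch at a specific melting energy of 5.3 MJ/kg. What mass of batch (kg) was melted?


Rearrange E = m * s for m:
  m = E / s
  m = 25577.8 / 5.3 = 4826.0 kg

4826.0 kg


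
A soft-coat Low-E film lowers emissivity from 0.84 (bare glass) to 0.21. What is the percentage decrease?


Percentage reduction = (1 - coated/uncoated) * 100
  Ratio = 0.21 / 0.84 = 0.25
  Reduction = (1 - 0.25) * 100 = 75.0%

75.0%


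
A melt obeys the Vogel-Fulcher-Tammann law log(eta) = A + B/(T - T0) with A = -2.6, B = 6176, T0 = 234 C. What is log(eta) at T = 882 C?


VFT equation: log(eta) = A + B / (T - T0)
  T - T0 = 882 - 234 = 648
  B / (T - T0) = 6176 / 648 = 9.531
  log(eta) = -2.6 + 9.531 = 6.931

6.931


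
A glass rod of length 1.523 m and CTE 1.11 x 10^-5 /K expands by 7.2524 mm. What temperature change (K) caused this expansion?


Rearrange dL = alpha * L0 * dT for dT:
  dT = dL / (alpha * L0)
  dL (m) = 7.2524 / 1000 = 0.0072524
  dT = 0.0072524 / ((1.11 x 10^-5) * 1.523) = 429.0 K

429.0 K


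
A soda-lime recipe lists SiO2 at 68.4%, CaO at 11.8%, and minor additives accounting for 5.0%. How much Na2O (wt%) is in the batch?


Pieces sum to 100%:
  Na2O = 100 - (SiO2 + CaO + others)
  Na2O = 100 - (68.4 + 11.8 + 5.0) = 14.8%

14.8%


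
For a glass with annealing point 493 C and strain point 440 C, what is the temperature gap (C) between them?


Gap = T_anneal - T_strain:
  gap = 493 - 440 = 53 C

53 C


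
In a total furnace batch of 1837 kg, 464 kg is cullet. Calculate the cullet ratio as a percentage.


Cullet ratio = (cullet mass / total batch mass) * 100
  Ratio = 464 / 1837 * 100 = 25.26%

25.26%


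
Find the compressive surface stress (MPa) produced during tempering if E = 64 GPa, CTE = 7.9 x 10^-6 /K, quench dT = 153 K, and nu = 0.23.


Tempering stress: sigma = E * alpha * dT / (1 - nu)
  E (MPa) = 64 * 1000 = 64000
  Numerator = 64000 * (7.9 x 10^-6) * 153 = 77.3568
  Denominator = 1 - 0.23 = 0.77
  sigma = 77.3568 / 0.77 = 100.5 MPa

100.5 MPa


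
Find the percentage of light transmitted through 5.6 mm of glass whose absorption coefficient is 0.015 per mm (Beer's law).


Beer-Lambert law: T = exp(-alpha * thickness)
  exponent = -0.015 * 5.6 = -0.084
  T = exp(-0.084) = 0.9194
  Percentage = 0.9194 * 100 = 91.94%

91.94%


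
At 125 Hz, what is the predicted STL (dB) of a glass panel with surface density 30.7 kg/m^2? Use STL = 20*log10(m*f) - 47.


Mass law: STL = 20 * log10(m * f) - 47
  m * f = 30.7 * 125 = 3837.5
  log10(3837.5) = 3.58405
  STL = 20 * 3.58405 - 47 = 71.681 - 47 = 24.7 dB

24.7 dB


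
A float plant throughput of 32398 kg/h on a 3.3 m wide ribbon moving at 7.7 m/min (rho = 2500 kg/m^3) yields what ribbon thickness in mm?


Ribbon cross-section from mass balance:
  Volume rate = throughput / density = 32398 / 2500 = 12.9592 m^3/h
  thickness = volume rate / (speed * 60 * width), i.e.
  thickness = throughput / (60 * speed * width * density) * 1000
  thickness = 32398 / (60 * 7.7 * 3.3 * 2500) * 1000 = 8.5 mm

8.5 mm


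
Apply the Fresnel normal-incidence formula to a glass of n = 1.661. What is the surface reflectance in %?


Fresnel reflectance at normal incidence:
  R = ((n - 1)/(n + 1))^2
  (n - 1)/(n + 1) = (1.661 - 1)/(1.661 + 1) = 0.248403
  R = 0.248403^2 = 0.0617041
  R(%) = 0.0617041 * 100 = 6.17%

6.17%


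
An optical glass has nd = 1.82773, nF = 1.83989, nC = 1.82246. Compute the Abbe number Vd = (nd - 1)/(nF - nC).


Abbe number formula: Vd = (nd - 1) / (nF - nC)
  nd - 1 = 1.82773 - 1 = 0.82773
  nF - nC = 1.83989 - 1.82246 = 0.01743
  Vd = 0.82773 / 0.01743 = 47.49

47.49


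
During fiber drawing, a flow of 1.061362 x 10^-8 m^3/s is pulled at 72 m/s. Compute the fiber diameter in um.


Cross-sectional area from continuity:
  A = Q / v = 1.061362 x 10^-8 / 72 = 1.474114 x 10^-10 m^2
Diameter from circular cross-section:
  d = sqrt(4A / pi) * 10^6 (m -> um)
  d = sqrt(4 * 1.474114 x 10^-10 / pi) * 10^6 = 13.7 um

13.7 um


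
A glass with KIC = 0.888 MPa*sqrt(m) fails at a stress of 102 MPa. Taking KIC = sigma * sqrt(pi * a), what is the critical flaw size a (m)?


Rearrange KIC = sigma * sqrt(pi * a):
  sqrt(pi * a) = KIC / sigma
  sqrt(pi * a) = 0.888 / 102 = 0.008706
  a = (KIC / sigma)^2 / pi
  a = 0.008706^2 / pi = 0.0000241 m

0.0000241 m


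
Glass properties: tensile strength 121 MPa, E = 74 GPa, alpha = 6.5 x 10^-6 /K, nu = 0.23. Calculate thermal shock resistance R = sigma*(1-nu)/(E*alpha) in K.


Thermal shock resistance: R = sigma * (1 - nu) / (E * alpha)
  Numerator = 121 * (1 - 0.23) = 93.17
  Denominator = 74 * 1000 * (6.5 x 10^-6) = 0.481
  R = 93.17 / 0.481 = 193.7 K

193.7 K


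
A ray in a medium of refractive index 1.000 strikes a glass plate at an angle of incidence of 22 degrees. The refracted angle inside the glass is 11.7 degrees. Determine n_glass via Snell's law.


Apply Snell's law: n1 * sin(theta1) = n2 * sin(theta2)
  n2 = n1 * sin(theta1) / sin(theta2)
  sin(22) = 0.374607
  sin(11.7) = 0.202787
  n2 = 1.000 * 0.374607 / 0.202787 = 1.8473

1.8473


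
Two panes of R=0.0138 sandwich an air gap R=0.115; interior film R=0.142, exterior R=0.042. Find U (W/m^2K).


Total thermal resistance (series):
  R_total = R_in + R_glass + R_air + R_glass + R_out
  R_total = 0.142 + 0.0138 + 0.115 + 0.0138 + 0.042 = 0.3266 m^2K/W
U-value = 1 / R_total = 1 / 0.3266 = 3.062 W/m^2K

3.062 W/m^2K


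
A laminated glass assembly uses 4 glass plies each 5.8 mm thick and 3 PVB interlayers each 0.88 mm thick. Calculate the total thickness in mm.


Total thickness = glass contribution + PVB contribution
  Glass: 4 * 5.8 = 23.2 mm
  PVB: 3 * 0.88 = 2.64 mm
  Total = 23.2 + 2.64 = 25.84 mm

25.84 mm


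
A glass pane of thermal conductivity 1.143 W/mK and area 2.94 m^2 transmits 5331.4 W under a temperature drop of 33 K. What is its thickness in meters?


Fourier's law: t = k * A * dT / Q
  t = 1.143 * 2.94 * 33 / 5331.4
  t = 110.89386 / 5331.4 = 0.0208 m

0.0208 m


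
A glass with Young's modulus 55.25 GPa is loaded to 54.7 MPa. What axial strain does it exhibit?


Rearrange E = sigma / epsilon:
  epsilon = sigma / E
  E (MPa) = 55.25 * 1000 = 55250
  epsilon = 54.7 / 55250 = 0.00099

0.00099


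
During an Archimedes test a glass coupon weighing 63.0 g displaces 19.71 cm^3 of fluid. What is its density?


Use the definition of density:
  rho = mass / volume
  rho = 63.0 / 19.71 = 3.196 g/cm^3

3.196 g/cm^3


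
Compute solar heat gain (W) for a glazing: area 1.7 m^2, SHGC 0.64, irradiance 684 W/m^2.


Solar heat gain: Q = Area * SHGC * Irradiance
  Q = 1.7 * 0.64 * 684 = 744.2 W

744.2 W


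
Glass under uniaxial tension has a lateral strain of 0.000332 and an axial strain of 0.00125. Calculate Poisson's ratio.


Poisson's ratio: nu = lateral strain / axial strain
  nu = 0.000332 / 0.00125 = 0.2656

0.2656


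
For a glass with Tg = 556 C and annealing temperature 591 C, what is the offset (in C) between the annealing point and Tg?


Offset = T_anneal - Tg:
  offset = 591 - 556 = 35 C

35 C


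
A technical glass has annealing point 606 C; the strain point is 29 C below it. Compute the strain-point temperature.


Strain point = annealing point - difference:
  T_strain = 606 - 29 = 577 C

577 C


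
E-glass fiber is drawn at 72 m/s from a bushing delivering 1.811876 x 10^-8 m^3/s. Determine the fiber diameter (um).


Cross-sectional area from continuity:
  A = Q / v = 1.811876 x 10^-8 / 72 = 2.516494 x 10^-10 m^2
Diameter from circular cross-section:
  d = sqrt(4A / pi) * 10^6 (m -> um)
  d = sqrt(4 * 2.516494 x 10^-10 / pi) * 10^6 = 17.9 um

17.9 um


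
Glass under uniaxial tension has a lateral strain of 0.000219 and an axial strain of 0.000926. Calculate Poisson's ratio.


Poisson's ratio: nu = lateral strain / axial strain
  nu = 0.000219 / 0.000926 = 0.2365

0.2365


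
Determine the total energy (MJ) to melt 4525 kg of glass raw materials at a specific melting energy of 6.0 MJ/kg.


Total energy = mass * specific energy
  E = 4525 * 6.0 = 27150 MJ

27150 MJ


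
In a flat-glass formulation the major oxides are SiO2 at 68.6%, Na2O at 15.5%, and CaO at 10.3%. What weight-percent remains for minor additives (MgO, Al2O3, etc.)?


Sum the three major oxides:
  SiO2 + Na2O + CaO = 68.6 + 15.5 + 10.3 = 94.4%
Subtract from 100%:
  Others = 100 - 94.4 = 5.6%

5.6%


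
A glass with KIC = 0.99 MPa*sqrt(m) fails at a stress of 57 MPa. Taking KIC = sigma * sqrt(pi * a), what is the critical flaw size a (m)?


Rearrange KIC = sigma * sqrt(pi * a):
  sqrt(pi * a) = KIC / sigma
  sqrt(pi * a) = 0.99 / 57 = 0.017368
  a = (KIC / sigma)^2 / pi
  a = 0.017368^2 / pi = 0.000096 m

0.000096 m


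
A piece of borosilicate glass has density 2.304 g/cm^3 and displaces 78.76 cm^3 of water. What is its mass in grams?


Rearrange rho = m / V:
  m = rho * V
  m = 2.304 * 78.76 = 181.463 g

181.463 g


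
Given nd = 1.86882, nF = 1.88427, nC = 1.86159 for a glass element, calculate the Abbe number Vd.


Abbe number formula: Vd = (nd - 1) / (nF - nC)
  nd - 1 = 1.86882 - 1 = 0.86882
  nF - nC = 1.88427 - 1.86159 = 0.02268
  Vd = 0.86882 / 0.02268 = 38.31

38.31


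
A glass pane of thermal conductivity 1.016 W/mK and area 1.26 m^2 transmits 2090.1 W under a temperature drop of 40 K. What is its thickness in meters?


Fourier's law: t = k * A * dT / Q
  t = 1.016 * 1.26 * 40 / 2090.1
  t = 51.2064 / 2090.1 = 0.0245 m

0.0245 m


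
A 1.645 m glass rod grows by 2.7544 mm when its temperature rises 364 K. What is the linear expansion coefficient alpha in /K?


Rearrange dL = alpha * L0 * dT for alpha:
  alpha = dL / (L0 * dT)
  alpha = (2.7544 / 1000) / (1.645 * 364) = 0.0000046 /K = 4.6 x 10^-6 /K

4.6 x 10^-6 /K


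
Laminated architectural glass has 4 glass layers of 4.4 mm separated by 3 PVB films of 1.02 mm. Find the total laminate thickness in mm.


Total thickness = glass contribution + PVB contribution
  Glass: 4 * 4.4 = 17.6 mm
  PVB: 3 * 1.02 = 3.06 mm
  Total = 17.6 + 3.06 = 20.66 mm

20.66 mm


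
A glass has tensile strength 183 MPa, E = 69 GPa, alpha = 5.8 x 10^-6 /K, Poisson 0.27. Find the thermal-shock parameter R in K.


Thermal shock resistance: R = sigma * (1 - nu) / (E * alpha)
  Numerator = 183 * (1 - 0.27) = 133.59
  Denominator = 69 * 1000 * (5.8 x 10^-6) = 0.4002
  R = 133.59 / 0.4002 = 333.8 K

333.8 K


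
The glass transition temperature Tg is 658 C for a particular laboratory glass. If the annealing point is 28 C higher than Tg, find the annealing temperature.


The annealing temperature is Tg plus the offset:
  T_anneal = 658 + 28 = 686 C

686 C


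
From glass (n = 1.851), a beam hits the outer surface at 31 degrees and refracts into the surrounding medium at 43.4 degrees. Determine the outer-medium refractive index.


Apply Snell's law: n1 * sin(theta1) = n2 * sin(theta2)
  n2 = n1 * sin(theta1) / sin(theta2)
  sin(31) = 0.515038
  sin(43.4) = 0.687088
  n2 = 1.851 * 0.515038 / 0.687088 = 1.3875

1.3875


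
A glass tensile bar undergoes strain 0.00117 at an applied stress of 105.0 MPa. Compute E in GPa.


Young's modulus: E = stress / strain
  E = 105.0 MPa / 0.00117 = 89743.59 MPa
Convert to GPa: 89743.59 / 1000 = 89.74 GPa

89.74 GPa


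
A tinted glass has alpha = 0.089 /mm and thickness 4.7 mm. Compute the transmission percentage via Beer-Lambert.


Beer-Lambert law: T = exp(-alpha * thickness)
  exponent = -0.089 * 4.7 = -0.4183
  T = exp(-0.4183) = 0.6582
  Percentage = 0.6582 * 100 = 65.82%

65.82%


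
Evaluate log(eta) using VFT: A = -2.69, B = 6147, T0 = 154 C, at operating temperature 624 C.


VFT equation: log(eta) = A + B / (T - T0)
  T - T0 = 624 - 154 = 470
  B / (T - T0) = 6147 / 470 = 13.079
  log(eta) = -2.69 + 13.079 = 10.389

10.389


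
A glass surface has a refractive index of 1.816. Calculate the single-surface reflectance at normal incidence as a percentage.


Fresnel reflectance at normal incidence:
  R = ((n - 1)/(n + 1))^2
  (n - 1)/(n + 1) = (1.816 - 1)/(1.816 + 1) = 0.289773
  R = 0.289773^2 = 0.0839684
  R(%) = 0.0839684 * 100 = 8.397%

8.397%


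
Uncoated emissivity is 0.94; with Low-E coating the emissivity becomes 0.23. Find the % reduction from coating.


Percentage reduction = (1 - coated/uncoated) * 100
  Ratio = 0.23 / 0.94 = 0.2447
  Reduction = (1 - 0.2447) * 100 = 75.5%

75.5%


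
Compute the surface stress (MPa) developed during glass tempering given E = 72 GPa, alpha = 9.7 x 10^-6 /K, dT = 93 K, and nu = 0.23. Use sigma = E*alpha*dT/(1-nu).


Tempering stress: sigma = E * alpha * dT / (1 - nu)
  E (MPa) = 72 * 1000 = 72000
  Numerator = 72000 * (9.7 x 10^-6) * 93 = 64.9512
  Denominator = 1 - 0.23 = 0.77
  sigma = 64.9512 / 0.77 = 84.4 MPa

84.4 MPa


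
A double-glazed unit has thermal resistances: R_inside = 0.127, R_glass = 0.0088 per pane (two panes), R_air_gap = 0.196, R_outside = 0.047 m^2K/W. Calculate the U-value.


Total thermal resistance (series):
  R_total = R_in + R_glass + R_air + R_glass + R_out
  R_total = 0.127 + 0.0088 + 0.196 + 0.0088 + 0.047 = 0.3876 m^2K/W
U-value = 1 / R_total = 1 / 0.3876 = 2.58 W/m^2K

2.58 W/m^2K


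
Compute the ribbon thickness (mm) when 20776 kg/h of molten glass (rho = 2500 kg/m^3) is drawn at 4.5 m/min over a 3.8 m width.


Ribbon cross-section from mass balance:
  Volume rate = throughput / density = 20776 / 2500 = 8.3104 m^3/h
  thickness = volume rate / (speed * 60 * width), i.e.
  thickness = throughput / (60 * speed * width * density) * 1000
  thickness = 20776 / (60 * 4.5 * 3.8 * 2500) * 1000 = 8.1 mm

8.1 mm


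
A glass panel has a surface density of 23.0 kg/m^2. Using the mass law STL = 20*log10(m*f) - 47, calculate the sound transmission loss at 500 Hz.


Mass law: STL = 20 * log10(m * f) - 47
  m * f = 23.0 * 500 = 11500
  log10(11500) = 4.0607
  STL = 20 * 4.0607 - 47 = 81.214 - 47 = 34.2 dB

34.2 dB


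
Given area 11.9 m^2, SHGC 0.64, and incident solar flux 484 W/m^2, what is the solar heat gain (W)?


Solar heat gain: Q = Area * SHGC * Irradiance
  Q = 11.9 * 0.64 * 484 = 3686.1 W

3686.1 W


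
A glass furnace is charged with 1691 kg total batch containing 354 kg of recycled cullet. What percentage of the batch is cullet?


Cullet ratio = (cullet mass / total batch mass) * 100
  Ratio = 354 / 1691 * 100 = 20.93%

20.93%


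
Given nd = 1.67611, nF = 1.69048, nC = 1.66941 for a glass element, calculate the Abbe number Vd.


Abbe number formula: Vd = (nd - 1) / (nF - nC)
  nd - 1 = 1.67611 - 1 = 0.67611
  nF - nC = 1.69048 - 1.66941 = 0.02107
  Vd = 0.67611 / 0.02107 = 32.09

32.09


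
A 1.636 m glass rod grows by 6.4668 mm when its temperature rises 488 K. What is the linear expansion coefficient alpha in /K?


Rearrange dL = alpha * L0 * dT for alpha:
  alpha = dL / (L0 * dT)
  alpha = (6.4668 / 1000) / (1.636 * 488) = 0.0000081 /K = 8.1 x 10^-6 /K

8.1 x 10^-6 /K


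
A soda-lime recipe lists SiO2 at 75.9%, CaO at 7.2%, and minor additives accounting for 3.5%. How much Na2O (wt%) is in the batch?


Pieces sum to 100%:
  Na2O = 100 - (SiO2 + CaO + others)
  Na2O = 100 - (75.9 + 7.2 + 3.5) = 13.4%

13.4%


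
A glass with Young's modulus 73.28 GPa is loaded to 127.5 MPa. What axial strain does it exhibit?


Rearrange E = sigma / epsilon:
  epsilon = sigma / E
  E (MPa) = 73.28 * 1000 = 73280
  epsilon = 127.5 / 73280 = 0.00174

0.00174


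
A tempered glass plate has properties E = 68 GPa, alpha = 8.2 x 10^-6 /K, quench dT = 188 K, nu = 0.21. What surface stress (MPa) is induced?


Tempering stress: sigma = E * alpha * dT / (1 - nu)
  E (MPa) = 68 * 1000 = 68000
  Numerator = 68000 * (8.2 x 10^-6) * 188 = 104.8288
  Denominator = 1 - 0.21 = 0.79
  sigma = 104.8288 / 0.79 = 132.7 MPa

132.7 MPa


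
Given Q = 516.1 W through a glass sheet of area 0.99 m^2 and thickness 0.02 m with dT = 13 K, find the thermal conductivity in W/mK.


Fourier's law rearranged: k = Q * t / (A * dT)
  Numerator = 516.1 * 0.02 = 10.322
  Denominator = 0.99 * 13 = 12.87
  k = 10.322 / 12.87 = 0.802 W/mK

0.802 W/mK


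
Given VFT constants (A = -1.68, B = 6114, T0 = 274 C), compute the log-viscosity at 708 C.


VFT equation: log(eta) = A + B / (T - T0)
  T - T0 = 708 - 274 = 434
  B / (T - T0) = 6114 / 434 = 14.088
  log(eta) = -1.68 + 14.088 = 12.408

12.408


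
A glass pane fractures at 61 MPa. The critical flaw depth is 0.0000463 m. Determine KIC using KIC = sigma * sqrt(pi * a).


Fracture toughness: KIC = sigma * sqrt(pi * a)
  pi * a = pi * 0.0000463 = 0.000145456
  sqrt(pi * a) = 0.012061
  KIC = 61 * 0.012061 = 0.736 MPa*sqrt(m)

0.736 MPa*sqrt(m)


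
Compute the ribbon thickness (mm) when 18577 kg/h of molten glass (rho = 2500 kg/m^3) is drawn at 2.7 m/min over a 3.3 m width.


Ribbon cross-section from mass balance:
  Volume rate = throughput / density = 18577 / 2500 = 7.4308 m^3/h
  thickness = volume rate / (speed * 60 * width), i.e.
  thickness = throughput / (60 * speed * width * density) * 1000
  thickness = 18577 / (60 * 2.7 * 3.3 * 2500) * 1000 = 13.9 mm

13.9 mm


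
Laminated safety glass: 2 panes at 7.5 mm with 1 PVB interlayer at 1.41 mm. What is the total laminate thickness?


Total thickness = glass contribution + PVB contribution
  Glass: 2 * 7.5 = 15.0 mm
  PVB: 1 * 1.41 = 1.41 mm
  Total = 15.0 + 1.41 = 16.41 mm

16.41 mm


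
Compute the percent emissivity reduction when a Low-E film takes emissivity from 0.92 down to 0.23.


Percentage reduction = (1 - coated/uncoated) * 100
  Ratio = 0.23 / 0.92 = 0.25
  Reduction = (1 - 0.25) * 100 = 75.0%

75.0%


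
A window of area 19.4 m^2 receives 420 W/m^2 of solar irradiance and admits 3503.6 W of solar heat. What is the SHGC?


Rearrange Q = Area * SHGC * Irradiance:
  SHGC = Q / (Area * Irradiance)
  SHGC = 3503.6 / (19.4 * 420) = 0.43

0.43


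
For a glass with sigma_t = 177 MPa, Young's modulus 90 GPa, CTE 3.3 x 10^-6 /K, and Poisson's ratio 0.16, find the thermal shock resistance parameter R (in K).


Thermal shock resistance: R = sigma * (1 - nu) / (E * alpha)
  Numerator = 177 * (1 - 0.16) = 148.68
  Denominator = 90 * 1000 * (3.3 x 10^-6) = 0.297
  R = 148.68 / 0.297 = 500.6 K

500.6 K


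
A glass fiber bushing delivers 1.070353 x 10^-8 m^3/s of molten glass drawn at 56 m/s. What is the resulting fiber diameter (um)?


Cross-sectional area from continuity:
  A = Q / v = 1.070353 x 10^-8 / 56 = 1.911345 x 10^-10 m^2
Diameter from circular cross-section:
  d = sqrt(4A / pi) * 10^6 (m -> um)
  d = sqrt(4 * 1.911345 x 10^-10 / pi) * 10^6 = 15.6 um

15.6 um


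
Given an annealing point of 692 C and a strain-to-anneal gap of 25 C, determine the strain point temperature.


Strain point = annealing point - difference:
  T_strain = 692 - 25 = 667 C

667 C


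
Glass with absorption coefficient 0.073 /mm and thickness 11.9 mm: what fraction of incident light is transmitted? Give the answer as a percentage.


Beer-Lambert law: T = exp(-alpha * thickness)
  exponent = -0.073 * 11.9 = -0.8687
  T = exp(-0.8687) = 0.4195
  Percentage = 0.4195 * 100 = 41.95%

41.95%


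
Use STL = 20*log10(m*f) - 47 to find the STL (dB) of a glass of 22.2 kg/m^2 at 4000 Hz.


Mass law: STL = 20 * log10(m * f) - 47
  m * f = 22.2 * 4000 = 88800
  log10(88800) = 4.94841
  STL = 20 * 4.94841 - 47 = 98.9682 - 47 = 52.0 dB

52.0 dB


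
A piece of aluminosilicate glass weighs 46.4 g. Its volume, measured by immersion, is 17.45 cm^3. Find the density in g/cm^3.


Use the definition of density:
  rho = mass / volume
  rho = 46.4 / 17.45 = 2.659 g/cm^3

2.659 g/cm^3


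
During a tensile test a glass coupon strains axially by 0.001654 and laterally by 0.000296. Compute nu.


Poisson's ratio: nu = lateral strain / axial strain
  nu = 0.000296 / 0.001654 = 0.179

0.179


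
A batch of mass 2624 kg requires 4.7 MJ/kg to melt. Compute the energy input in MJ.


Total energy = mass * specific energy
  E = 2624 * 4.7 = 12332.8 MJ

12332.8 MJ


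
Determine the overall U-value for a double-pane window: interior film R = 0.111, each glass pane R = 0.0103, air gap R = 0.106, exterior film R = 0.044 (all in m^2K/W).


Total thermal resistance (series):
  R_total = R_in + R_glass + R_air + R_glass + R_out
  R_total = 0.111 + 0.0103 + 0.106 + 0.0103 + 0.044 = 0.2816 m^2K/W
U-value = 1 / R_total = 1 / 0.2816 = 3.551 W/m^2K

3.551 W/m^2K


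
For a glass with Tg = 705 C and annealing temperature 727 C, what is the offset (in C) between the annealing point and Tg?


Offset = T_anneal - Tg:
  offset = 727 - 705 = 22 C

22 C


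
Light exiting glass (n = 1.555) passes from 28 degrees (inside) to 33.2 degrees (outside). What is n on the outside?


Apply Snell's law: n1 * sin(theta1) = n2 * sin(theta2)
  n2 = n1 * sin(theta1) / sin(theta2)
  sin(28) = 0.469472
  sin(33.2) = 0.547563
  n2 = 1.555 * 0.469472 / 0.547563 = 1.3332

1.3332


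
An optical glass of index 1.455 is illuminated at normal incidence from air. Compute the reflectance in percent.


Fresnel reflectance at normal incidence:
  R = ((n - 1)/(n + 1))^2
  (n - 1)/(n + 1) = (1.455 - 1)/(1.455 + 1) = 0.185336
  R = 0.185336^2 = 0.0343494
  R(%) = 0.0343494 * 100 = 3.435%

3.435%


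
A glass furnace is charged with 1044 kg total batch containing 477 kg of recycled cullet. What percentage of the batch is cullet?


Cullet ratio = (cullet mass / total batch mass) * 100
  Ratio = 477 / 1044 * 100 = 45.69%

45.69%


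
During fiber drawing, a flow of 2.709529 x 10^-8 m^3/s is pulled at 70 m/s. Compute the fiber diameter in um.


Cross-sectional area from continuity:
  A = Q / v = 2.709529 x 10^-8 / 70 = 3.870756 x 10^-10 m^2
Diameter from circular cross-section:
  d = sqrt(4A / pi) * 10^6 (m -> um)
  d = sqrt(4 * 3.870756 x 10^-10 / pi) * 10^6 = 22.2 um

22.2 um


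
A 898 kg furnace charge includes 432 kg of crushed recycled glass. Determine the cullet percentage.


Cullet ratio = (cullet mass / total batch mass) * 100
  Ratio = 432 / 898 * 100 = 48.11%

48.11%


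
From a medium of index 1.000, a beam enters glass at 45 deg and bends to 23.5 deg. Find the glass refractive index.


Apply Snell's law: n1 * sin(theta1) = n2 * sin(theta2)
  n2 = n1 * sin(theta1) / sin(theta2)
  sin(45) = 0.707107
  sin(23.5) = 0.398749
  n2 = 1.000 * 0.707107 / 0.398749 = 1.7733

1.7733


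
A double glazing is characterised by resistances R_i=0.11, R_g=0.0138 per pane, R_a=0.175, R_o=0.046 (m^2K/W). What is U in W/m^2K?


Total thermal resistance (series):
  R_total = R_in + R_glass + R_air + R_glass + R_out
  R_total = 0.11 + 0.0138 + 0.175 + 0.0138 + 0.046 = 0.3586 m^2K/W
U-value = 1 / R_total = 1 / 0.3586 = 2.789 W/m^2K

2.789 W/m^2K


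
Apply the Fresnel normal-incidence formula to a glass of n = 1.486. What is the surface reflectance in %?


Fresnel reflectance at normal incidence:
  R = ((n - 1)/(n + 1))^2
  (n - 1)/(n + 1) = (1.486 - 1)/(1.486 + 1) = 0.195495
  R = 0.195495^2 = 0.0382183
  R(%) = 0.0382183 * 100 = 3.822%

3.822%


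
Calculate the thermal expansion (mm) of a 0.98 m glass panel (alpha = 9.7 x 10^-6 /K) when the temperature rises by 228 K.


Thermal expansion formula: dL = alpha * L0 * dT
  dL = (9.7 x 10^-6) * 0.98 * 228 = 0.00216737 m
Convert to mm: 0.00216737 * 1000 = 2.1674 mm

2.1674 mm


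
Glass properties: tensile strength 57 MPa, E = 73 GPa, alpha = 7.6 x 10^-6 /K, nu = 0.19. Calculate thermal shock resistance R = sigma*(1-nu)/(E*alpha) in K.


Thermal shock resistance: R = sigma * (1 - nu) / (E * alpha)
  Numerator = 57 * (1 - 0.19) = 46.17
  Denominator = 73 * 1000 * (7.6 x 10^-6) = 0.5548
  R = 46.17 / 0.5548 = 83.2 K

83.2 K


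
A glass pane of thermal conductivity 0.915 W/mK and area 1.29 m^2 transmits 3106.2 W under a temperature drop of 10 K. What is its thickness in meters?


Fourier's law: t = k * A * dT / Q
  t = 0.915 * 1.29 * 10 / 3106.2
  t = 11.8035 / 3106.2 = 0.0038 m

0.0038 m


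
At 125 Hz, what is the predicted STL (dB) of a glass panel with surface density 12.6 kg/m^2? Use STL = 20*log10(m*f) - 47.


Mass law: STL = 20 * log10(m * f) - 47
  m * f = 12.6 * 125 = 1575
  log10(1575) = 3.19728
  STL = 20 * 3.19728 - 47 = 63.9456 - 47 = 16.9 dB

16.9 dB


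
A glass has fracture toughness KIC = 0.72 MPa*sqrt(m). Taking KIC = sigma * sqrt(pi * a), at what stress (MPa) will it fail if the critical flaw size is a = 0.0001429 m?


Rearrange KIC = sigma * sqrt(pi * a):
  sigma = KIC / sqrt(pi * a)
  sqrt(pi * 0.0001429) = 0.021188
  sigma = 0.72 / 0.021188 = 33.98 MPa

33.98 MPa


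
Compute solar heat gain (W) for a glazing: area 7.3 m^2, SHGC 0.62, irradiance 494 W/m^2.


Solar heat gain: Q = Area * SHGC * Irradiance
  Q = 7.3 * 0.62 * 494 = 2235.8 W

2235.8 W


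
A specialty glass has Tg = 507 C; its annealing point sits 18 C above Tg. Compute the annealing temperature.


The annealing temperature is Tg plus the offset:
  T_anneal = 507 + 18 = 525 C

525 C


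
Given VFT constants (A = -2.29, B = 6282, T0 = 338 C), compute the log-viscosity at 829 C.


VFT equation: log(eta) = A + B / (T - T0)
  T - T0 = 829 - 338 = 491
  B / (T - T0) = 6282 / 491 = 12.794
  log(eta) = -2.29 + 12.794 = 10.504

10.504


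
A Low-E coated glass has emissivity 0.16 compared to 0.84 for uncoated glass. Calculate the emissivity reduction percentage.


Percentage reduction = (1 - coated/uncoated) * 100
  Ratio = 0.16 / 0.84 = 0.1905
  Reduction = (1 - 0.1905) * 100 = 81.0%

81.0%


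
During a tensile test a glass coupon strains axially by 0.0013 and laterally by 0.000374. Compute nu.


Poisson's ratio: nu = lateral strain / axial strain
  nu = 0.000374 / 0.0013 = 0.2877

0.2877


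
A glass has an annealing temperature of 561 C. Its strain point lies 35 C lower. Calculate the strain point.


Strain point = annealing point - difference:
  T_strain = 561 - 35 = 526 C

526 C


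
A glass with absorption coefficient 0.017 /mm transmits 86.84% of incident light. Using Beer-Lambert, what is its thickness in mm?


Rearrange T = exp(-alpha * thickness):
  thickness = -ln(T) / alpha
  T = 86.84/100 = 0.8684
  ln(T) = -0.1411
  -ln(T) = 0.1411
  thickness = 0.1411 / 0.017 = 8.3 mm

8.3 mm


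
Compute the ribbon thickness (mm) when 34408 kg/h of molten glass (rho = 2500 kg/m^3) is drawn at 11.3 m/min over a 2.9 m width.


Ribbon cross-section from mass balance:
  Volume rate = throughput / density = 34408 / 2500 = 13.7632 m^3/h
  thickness = volume rate / (speed * 60 * width), i.e.
  thickness = throughput / (60 * speed * width * density) * 1000
  thickness = 34408 / (60 * 11.3 * 2.9 * 2500) * 1000 = 7.0 mm

7.0 mm


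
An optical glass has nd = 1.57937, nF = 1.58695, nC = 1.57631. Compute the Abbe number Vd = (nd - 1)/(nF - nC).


Abbe number formula: Vd = (nd - 1) / (nF - nC)
  nd - 1 = 1.57937 - 1 = 0.57937
  nF - nC = 1.58695 - 1.57631 = 0.01064
  Vd = 0.57937 / 0.01064 = 54.45

54.45


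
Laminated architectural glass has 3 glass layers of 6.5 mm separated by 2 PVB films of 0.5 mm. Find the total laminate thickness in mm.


Total thickness = glass contribution + PVB contribution
  Glass: 3 * 6.5 = 19.5 mm
  PVB: 2 * 0.5 = 1.0 mm
  Total = 19.5 + 1.0 = 20.5 mm

20.5 mm


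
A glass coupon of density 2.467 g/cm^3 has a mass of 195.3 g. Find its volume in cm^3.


Rearrange rho = m / V:
  V = m / rho
  V = 195.3 / 2.467 = 79.165 cm^3

79.165 cm^3


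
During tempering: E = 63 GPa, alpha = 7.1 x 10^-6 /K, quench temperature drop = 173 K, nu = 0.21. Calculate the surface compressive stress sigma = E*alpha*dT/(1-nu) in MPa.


Tempering stress: sigma = E * alpha * dT / (1 - nu)
  E (MPa) = 63 * 1000 = 63000
  Numerator = 63000 * (7.1 x 10^-6) * 173 = 77.3829
  Denominator = 1 - 0.21 = 0.79
  sigma = 77.3829 / 0.79 = 98.0 MPa

98.0 MPa


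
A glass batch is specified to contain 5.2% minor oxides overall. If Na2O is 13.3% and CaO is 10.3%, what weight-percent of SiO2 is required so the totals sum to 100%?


Known pieces sum to 100%:
  SiO2 = 100 - (others + Na2O + CaO)
  SiO2 = 100 - (5.2 + 13.3 + 10.3) = 71.2%

71.2%


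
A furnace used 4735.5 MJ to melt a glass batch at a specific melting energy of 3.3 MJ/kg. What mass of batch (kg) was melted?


Rearrange E = m * s for m:
  m = E / s
  m = 4735.5 / 3.3 = 1435.0 kg

1435.0 kg


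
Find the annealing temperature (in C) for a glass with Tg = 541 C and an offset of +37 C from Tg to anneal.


The annealing temperature is Tg plus the offset:
  T_anneal = 541 + 37 = 578 C

578 C


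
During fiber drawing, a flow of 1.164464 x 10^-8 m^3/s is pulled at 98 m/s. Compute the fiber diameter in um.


Cross-sectional area from continuity:
  A = Q / v = 1.164464 x 10^-8 / 98 = 1.188229 x 10^-10 m^2
Diameter from circular cross-section:
  d = sqrt(4A / pi) * 10^6 (m -> um)
  d = sqrt(4 * 1.188229 x 10^-10 / pi) * 10^6 = 12.3 um

12.3 um


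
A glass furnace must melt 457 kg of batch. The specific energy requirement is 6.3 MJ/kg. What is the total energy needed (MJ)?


Total energy = mass * specific energy
  E = 457 * 6.3 = 2879.1 MJ

2879.1 MJ


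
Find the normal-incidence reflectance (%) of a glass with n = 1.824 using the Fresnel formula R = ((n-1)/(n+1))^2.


Fresnel reflectance at normal incidence:
  R = ((n - 1)/(n + 1))^2
  (n - 1)/(n + 1) = (1.824 - 1)/(1.824 + 1) = 0.291785
  R = 0.291785^2 = 0.0851385
  R(%) = 0.0851385 * 100 = 8.514%

8.514%


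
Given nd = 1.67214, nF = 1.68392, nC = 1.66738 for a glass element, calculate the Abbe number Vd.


Abbe number formula: Vd = (nd - 1) / (nF - nC)
  nd - 1 = 1.67214 - 1 = 0.67214
  nF - nC = 1.68392 - 1.66738 = 0.01654
  Vd = 0.67214 / 0.01654 = 40.64

40.64


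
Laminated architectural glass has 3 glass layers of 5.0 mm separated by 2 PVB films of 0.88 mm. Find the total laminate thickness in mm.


Total thickness = glass contribution + PVB contribution
  Glass: 3 * 5.0 = 15.0 mm
  PVB: 2 * 0.88 = 1.76 mm
  Total = 15.0 + 1.76 = 16.76 mm

16.76 mm


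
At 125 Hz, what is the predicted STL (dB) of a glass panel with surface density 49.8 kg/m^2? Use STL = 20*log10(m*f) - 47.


Mass law: STL = 20 * log10(m * f) - 47
  m * f = 49.8 * 125 = 6225
  log10(6225) = 3.79414
  STL = 20 * 3.79414 - 47 = 75.8828 - 47 = 28.9 dB

28.9 dB


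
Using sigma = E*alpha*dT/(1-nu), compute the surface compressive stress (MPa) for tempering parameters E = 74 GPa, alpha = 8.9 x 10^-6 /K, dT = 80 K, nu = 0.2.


Tempering stress: sigma = E * alpha * dT / (1 - nu)
  E (MPa) = 74 * 1000 = 74000
  Numerator = 74000 * (8.9 x 10^-6) * 80 = 52.688
  Denominator = 1 - 0.2 = 0.8
  sigma = 52.688 / 0.8 = 65.9 MPa

65.9 MPa


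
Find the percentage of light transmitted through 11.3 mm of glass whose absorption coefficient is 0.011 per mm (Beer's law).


Beer-Lambert law: T = exp(-alpha * thickness)
  exponent = -0.011 * 11.3 = -0.1243
  T = exp(-0.1243) = 0.8831
  Percentage = 0.8831 * 100 = 88.31%

88.31%


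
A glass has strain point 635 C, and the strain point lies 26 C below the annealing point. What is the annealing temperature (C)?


T_anneal = T_strain + gap:
  T_anneal = 635 + 26 = 661 C

661 C


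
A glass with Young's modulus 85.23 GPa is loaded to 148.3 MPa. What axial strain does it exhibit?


Rearrange E = sigma / epsilon:
  epsilon = sigma / E
  E (MPa) = 85.23 * 1000 = 85230
  epsilon = 148.3 / 85230 = 0.00174

0.00174


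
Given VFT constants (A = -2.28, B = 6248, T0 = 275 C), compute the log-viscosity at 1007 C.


VFT equation: log(eta) = A + B / (T - T0)
  T - T0 = 1007 - 275 = 732
  B / (T - T0) = 6248 / 732 = 8.536
  log(eta) = -2.28 + 8.536 = 6.256

6.256


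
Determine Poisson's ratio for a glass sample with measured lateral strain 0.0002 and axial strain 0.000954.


Poisson's ratio: nu = lateral strain / axial strain
  nu = 0.0002 / 0.000954 = 0.2096

0.2096


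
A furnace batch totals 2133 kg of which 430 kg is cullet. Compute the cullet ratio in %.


Cullet ratio = (cullet mass / total batch mass) * 100
  Ratio = 430 / 2133 * 100 = 20.16%

20.16%


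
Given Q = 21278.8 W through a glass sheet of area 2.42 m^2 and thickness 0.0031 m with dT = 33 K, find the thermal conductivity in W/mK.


Fourier's law rearranged: k = Q * t / (A * dT)
  Numerator = 21278.8 * 0.0031 = 65.96428
  Denominator = 2.42 * 33 = 79.86
  k = 65.96428 / 79.86 = 0.826 W/mK

0.826 W/mK


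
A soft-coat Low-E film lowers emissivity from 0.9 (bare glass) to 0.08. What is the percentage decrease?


Percentage reduction = (1 - coated/uncoated) * 100
  Ratio = 0.08 / 0.9 = 0.0889
  Reduction = (1 - 0.0889) * 100 = 91.1%

91.1%


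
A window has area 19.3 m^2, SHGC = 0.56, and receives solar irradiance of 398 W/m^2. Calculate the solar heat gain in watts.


Solar heat gain: Q = Area * SHGC * Irradiance
  Q = 19.3 * 0.56 * 398 = 4301.6 W

4301.6 W


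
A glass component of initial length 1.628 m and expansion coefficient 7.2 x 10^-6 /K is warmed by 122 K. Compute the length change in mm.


Thermal expansion formula: dL = alpha * L0 * dT
  dL = (7.2 x 10^-6) * 1.628 * 122 = 0.00143004 m
Convert to mm: 0.00143004 * 1000 = 1.43 mm

1.43 mm


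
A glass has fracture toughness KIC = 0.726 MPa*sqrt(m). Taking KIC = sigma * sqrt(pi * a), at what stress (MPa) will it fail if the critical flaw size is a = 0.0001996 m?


Rearrange KIC = sigma * sqrt(pi * a):
  sigma = KIC / sqrt(pi * a)
  sqrt(pi * 0.0001996) = 0.025041
  sigma = 0.726 / 0.025041 = 28.99 MPa

28.99 MPa


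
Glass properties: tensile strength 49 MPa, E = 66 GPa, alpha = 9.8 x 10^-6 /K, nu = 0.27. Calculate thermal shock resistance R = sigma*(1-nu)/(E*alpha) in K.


Thermal shock resistance: R = sigma * (1 - nu) / (E * alpha)
  Numerator = 49 * (1 - 0.27) = 35.77
  Denominator = 66 * 1000 * (9.8 x 10^-6) = 0.6468
  R = 35.77 / 0.6468 = 55.3 K

55.3 K


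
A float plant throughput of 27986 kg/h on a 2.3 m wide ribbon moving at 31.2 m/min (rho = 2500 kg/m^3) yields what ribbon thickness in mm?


Ribbon cross-section from mass balance:
  Volume rate = throughput / density = 27986 / 2500 = 11.1944 m^3/h
  thickness = volume rate / (speed * 60 * width), i.e.
  thickness = throughput / (60 * speed * width * density) * 1000
  thickness = 27986 / (60 * 31.2 * 2.3 * 2500) * 1000 = 2.6 mm

2.6 mm
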